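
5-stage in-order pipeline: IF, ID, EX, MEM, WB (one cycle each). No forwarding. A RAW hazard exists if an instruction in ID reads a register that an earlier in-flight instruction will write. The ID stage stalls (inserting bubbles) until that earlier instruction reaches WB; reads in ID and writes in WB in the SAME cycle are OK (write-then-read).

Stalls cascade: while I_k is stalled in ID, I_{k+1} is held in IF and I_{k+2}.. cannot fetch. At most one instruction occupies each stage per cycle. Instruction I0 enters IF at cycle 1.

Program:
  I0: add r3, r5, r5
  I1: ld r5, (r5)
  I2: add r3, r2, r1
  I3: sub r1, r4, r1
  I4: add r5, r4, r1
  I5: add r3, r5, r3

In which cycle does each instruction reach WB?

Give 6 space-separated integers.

I0 add r3 <- r5,r5: IF@1 ID@2 stall=0 (-) EX@3 MEM@4 WB@5
I1 ld r5 <- r5: IF@2 ID@3 stall=0 (-) EX@4 MEM@5 WB@6
I2 add r3 <- r2,r1: IF@3 ID@4 stall=0 (-) EX@5 MEM@6 WB@7
I3 sub r1 <- r4,r1: IF@4 ID@5 stall=0 (-) EX@6 MEM@7 WB@8
I4 add r5 <- r4,r1: IF@5 ID@6 stall=2 (RAW on I3.r1 (WB@8)) EX@9 MEM@10 WB@11
I5 add r3 <- r5,r3: IF@6 ID@9 stall=2 (RAW on I4.r5 (WB@11)) EX@12 MEM@13 WB@14

Answer: 5 6 7 8 11 14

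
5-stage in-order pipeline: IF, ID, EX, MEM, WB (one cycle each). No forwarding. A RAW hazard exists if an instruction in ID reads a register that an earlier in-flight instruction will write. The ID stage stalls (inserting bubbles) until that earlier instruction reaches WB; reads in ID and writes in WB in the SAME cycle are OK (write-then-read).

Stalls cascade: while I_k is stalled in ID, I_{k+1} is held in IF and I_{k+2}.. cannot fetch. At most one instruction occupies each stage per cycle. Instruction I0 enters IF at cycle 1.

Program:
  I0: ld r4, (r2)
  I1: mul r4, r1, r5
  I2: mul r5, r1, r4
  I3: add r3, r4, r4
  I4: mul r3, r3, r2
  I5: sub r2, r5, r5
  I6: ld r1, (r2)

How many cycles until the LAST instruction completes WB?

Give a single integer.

Answer: 17

Derivation:
I0 ld r4 <- r2: IF@1 ID@2 stall=0 (-) EX@3 MEM@4 WB@5
I1 mul r4 <- r1,r5: IF@2 ID@3 stall=0 (-) EX@4 MEM@5 WB@6
I2 mul r5 <- r1,r4: IF@3 ID@4 stall=2 (RAW on I1.r4 (WB@6)) EX@7 MEM@8 WB@9
I3 add r3 <- r4,r4: IF@4 ID@7 stall=0 (-) EX@8 MEM@9 WB@10
I4 mul r3 <- r3,r2: IF@7 ID@8 stall=2 (RAW on I3.r3 (WB@10)) EX@11 MEM@12 WB@13
I5 sub r2 <- r5,r5: IF@8 ID@11 stall=0 (-) EX@12 MEM@13 WB@14
I6 ld r1 <- r2: IF@11 ID@12 stall=2 (RAW on I5.r2 (WB@14)) EX@15 MEM@16 WB@17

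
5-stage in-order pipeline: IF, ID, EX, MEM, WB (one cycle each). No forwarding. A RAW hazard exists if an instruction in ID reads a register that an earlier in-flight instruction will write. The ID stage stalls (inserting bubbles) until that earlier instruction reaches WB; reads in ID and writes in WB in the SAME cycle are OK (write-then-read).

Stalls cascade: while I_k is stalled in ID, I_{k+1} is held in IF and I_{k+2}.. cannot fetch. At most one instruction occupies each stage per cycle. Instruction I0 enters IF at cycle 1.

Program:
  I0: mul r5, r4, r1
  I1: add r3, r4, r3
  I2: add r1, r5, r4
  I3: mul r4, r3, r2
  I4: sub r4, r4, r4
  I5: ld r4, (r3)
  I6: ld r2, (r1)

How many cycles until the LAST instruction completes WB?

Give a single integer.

I0 mul r5 <- r4,r1: IF@1 ID@2 stall=0 (-) EX@3 MEM@4 WB@5
I1 add r3 <- r4,r3: IF@2 ID@3 stall=0 (-) EX@4 MEM@5 WB@6
I2 add r1 <- r5,r4: IF@3 ID@4 stall=1 (RAW on I0.r5 (WB@5)) EX@6 MEM@7 WB@8
I3 mul r4 <- r3,r2: IF@4 ID@6 stall=0 (-) EX@7 MEM@8 WB@9
I4 sub r4 <- r4,r4: IF@6 ID@7 stall=2 (RAW on I3.r4 (WB@9)) EX@10 MEM@11 WB@12
I5 ld r4 <- r3: IF@7 ID@10 stall=0 (-) EX@11 MEM@12 WB@13
I6 ld r2 <- r1: IF@10 ID@11 stall=0 (-) EX@12 MEM@13 WB@14

Answer: 14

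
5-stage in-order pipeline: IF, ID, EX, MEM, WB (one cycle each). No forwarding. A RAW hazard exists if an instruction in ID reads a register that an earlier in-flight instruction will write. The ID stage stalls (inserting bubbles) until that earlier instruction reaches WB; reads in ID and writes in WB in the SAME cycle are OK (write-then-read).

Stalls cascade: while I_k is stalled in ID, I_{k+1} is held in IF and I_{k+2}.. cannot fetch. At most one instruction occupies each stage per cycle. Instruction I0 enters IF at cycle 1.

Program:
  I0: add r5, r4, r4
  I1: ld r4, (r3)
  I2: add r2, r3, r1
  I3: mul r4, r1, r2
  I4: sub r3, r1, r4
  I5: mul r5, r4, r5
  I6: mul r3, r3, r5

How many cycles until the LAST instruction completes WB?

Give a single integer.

Answer: 17

Derivation:
I0 add r5 <- r4,r4: IF@1 ID@2 stall=0 (-) EX@3 MEM@4 WB@5
I1 ld r4 <- r3: IF@2 ID@3 stall=0 (-) EX@4 MEM@5 WB@6
I2 add r2 <- r3,r1: IF@3 ID@4 stall=0 (-) EX@5 MEM@6 WB@7
I3 mul r4 <- r1,r2: IF@4 ID@5 stall=2 (RAW on I2.r2 (WB@7)) EX@8 MEM@9 WB@10
I4 sub r3 <- r1,r4: IF@5 ID@8 stall=2 (RAW on I3.r4 (WB@10)) EX@11 MEM@12 WB@13
I5 mul r5 <- r4,r5: IF@8 ID@11 stall=0 (-) EX@12 MEM@13 WB@14
I6 mul r3 <- r3,r5: IF@11 ID@12 stall=2 (RAW on I5.r5 (WB@14)) EX@15 MEM@16 WB@17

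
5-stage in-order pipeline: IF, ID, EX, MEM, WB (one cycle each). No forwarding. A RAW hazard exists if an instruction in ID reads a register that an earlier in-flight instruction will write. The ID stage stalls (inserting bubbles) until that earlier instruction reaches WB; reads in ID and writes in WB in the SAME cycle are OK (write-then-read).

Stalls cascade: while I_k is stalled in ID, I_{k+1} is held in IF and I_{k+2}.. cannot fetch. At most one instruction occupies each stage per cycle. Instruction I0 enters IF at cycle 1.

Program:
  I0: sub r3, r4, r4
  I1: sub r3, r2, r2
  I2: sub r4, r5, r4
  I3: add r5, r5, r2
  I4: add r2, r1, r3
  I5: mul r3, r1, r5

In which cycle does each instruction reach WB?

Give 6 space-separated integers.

I0 sub r3 <- r4,r4: IF@1 ID@2 stall=0 (-) EX@3 MEM@4 WB@5
I1 sub r3 <- r2,r2: IF@2 ID@3 stall=0 (-) EX@4 MEM@5 WB@6
I2 sub r4 <- r5,r4: IF@3 ID@4 stall=0 (-) EX@5 MEM@6 WB@7
I3 add r5 <- r5,r2: IF@4 ID@5 stall=0 (-) EX@6 MEM@7 WB@8
I4 add r2 <- r1,r3: IF@5 ID@6 stall=0 (-) EX@7 MEM@8 WB@9
I5 mul r3 <- r1,r5: IF@6 ID@7 stall=1 (RAW on I3.r5 (WB@8)) EX@9 MEM@10 WB@11

Answer: 5 6 7 8 9 11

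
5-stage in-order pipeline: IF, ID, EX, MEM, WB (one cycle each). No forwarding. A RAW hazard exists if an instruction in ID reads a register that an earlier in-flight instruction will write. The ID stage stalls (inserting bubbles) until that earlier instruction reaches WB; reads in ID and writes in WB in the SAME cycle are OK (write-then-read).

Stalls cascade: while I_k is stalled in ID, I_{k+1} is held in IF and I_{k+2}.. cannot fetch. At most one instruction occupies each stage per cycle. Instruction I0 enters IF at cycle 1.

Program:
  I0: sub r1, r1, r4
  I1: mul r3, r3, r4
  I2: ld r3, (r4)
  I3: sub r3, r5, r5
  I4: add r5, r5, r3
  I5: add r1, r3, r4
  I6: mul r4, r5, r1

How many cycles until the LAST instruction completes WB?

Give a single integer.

I0 sub r1 <- r1,r4: IF@1 ID@2 stall=0 (-) EX@3 MEM@4 WB@5
I1 mul r3 <- r3,r4: IF@2 ID@3 stall=0 (-) EX@4 MEM@5 WB@6
I2 ld r3 <- r4: IF@3 ID@4 stall=0 (-) EX@5 MEM@6 WB@7
I3 sub r3 <- r5,r5: IF@4 ID@5 stall=0 (-) EX@6 MEM@7 WB@8
I4 add r5 <- r5,r3: IF@5 ID@6 stall=2 (RAW on I3.r3 (WB@8)) EX@9 MEM@10 WB@11
I5 add r1 <- r3,r4: IF@6 ID@9 stall=0 (-) EX@10 MEM@11 WB@12
I6 mul r4 <- r5,r1: IF@9 ID@10 stall=2 (RAW on I5.r1 (WB@12)) EX@13 MEM@14 WB@15

Answer: 15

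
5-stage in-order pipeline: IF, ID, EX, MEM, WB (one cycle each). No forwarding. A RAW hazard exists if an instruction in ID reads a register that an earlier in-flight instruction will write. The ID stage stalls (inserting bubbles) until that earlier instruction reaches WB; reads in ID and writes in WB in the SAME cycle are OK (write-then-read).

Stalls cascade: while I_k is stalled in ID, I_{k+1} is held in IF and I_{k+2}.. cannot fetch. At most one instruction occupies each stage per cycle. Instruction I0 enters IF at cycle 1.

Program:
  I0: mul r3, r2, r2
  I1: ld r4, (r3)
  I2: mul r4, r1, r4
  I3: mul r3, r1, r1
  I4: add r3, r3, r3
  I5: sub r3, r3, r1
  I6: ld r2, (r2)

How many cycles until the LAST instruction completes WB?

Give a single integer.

I0 mul r3 <- r2,r2: IF@1 ID@2 stall=0 (-) EX@3 MEM@4 WB@5
I1 ld r4 <- r3: IF@2 ID@3 stall=2 (RAW on I0.r3 (WB@5)) EX@6 MEM@7 WB@8
I2 mul r4 <- r1,r4: IF@3 ID@6 stall=2 (RAW on I1.r4 (WB@8)) EX@9 MEM@10 WB@11
I3 mul r3 <- r1,r1: IF@6 ID@9 stall=0 (-) EX@10 MEM@11 WB@12
I4 add r3 <- r3,r3: IF@9 ID@10 stall=2 (RAW on I3.r3 (WB@12)) EX@13 MEM@14 WB@15
I5 sub r3 <- r3,r1: IF@10 ID@13 stall=2 (RAW on I4.r3 (WB@15)) EX@16 MEM@17 WB@18
I6 ld r2 <- r2: IF@13 ID@16 stall=0 (-) EX@17 MEM@18 WB@19

Answer: 19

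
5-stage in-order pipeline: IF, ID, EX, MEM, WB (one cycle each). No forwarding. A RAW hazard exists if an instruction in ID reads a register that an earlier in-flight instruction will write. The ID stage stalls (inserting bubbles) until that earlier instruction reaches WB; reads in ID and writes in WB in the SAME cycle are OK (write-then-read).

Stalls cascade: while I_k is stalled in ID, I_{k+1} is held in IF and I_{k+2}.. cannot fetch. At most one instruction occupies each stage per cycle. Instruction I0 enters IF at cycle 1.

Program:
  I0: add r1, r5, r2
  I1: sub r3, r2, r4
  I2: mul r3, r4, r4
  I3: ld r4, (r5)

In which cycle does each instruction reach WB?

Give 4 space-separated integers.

Answer: 5 6 7 8

Derivation:
I0 add r1 <- r5,r2: IF@1 ID@2 stall=0 (-) EX@3 MEM@4 WB@5
I1 sub r3 <- r2,r4: IF@2 ID@3 stall=0 (-) EX@4 MEM@5 WB@6
I2 mul r3 <- r4,r4: IF@3 ID@4 stall=0 (-) EX@5 MEM@6 WB@7
I3 ld r4 <- r5: IF@4 ID@5 stall=0 (-) EX@6 MEM@7 WB@8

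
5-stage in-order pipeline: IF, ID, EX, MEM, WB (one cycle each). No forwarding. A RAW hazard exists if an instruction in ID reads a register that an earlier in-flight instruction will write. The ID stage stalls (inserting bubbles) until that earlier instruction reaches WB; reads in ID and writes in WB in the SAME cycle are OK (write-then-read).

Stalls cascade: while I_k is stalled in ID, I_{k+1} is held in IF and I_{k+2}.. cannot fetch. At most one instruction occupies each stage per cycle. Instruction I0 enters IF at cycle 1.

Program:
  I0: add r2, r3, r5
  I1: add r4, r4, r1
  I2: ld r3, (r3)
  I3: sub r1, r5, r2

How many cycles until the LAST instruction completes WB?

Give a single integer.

I0 add r2 <- r3,r5: IF@1 ID@2 stall=0 (-) EX@3 MEM@4 WB@5
I1 add r4 <- r4,r1: IF@2 ID@3 stall=0 (-) EX@4 MEM@5 WB@6
I2 ld r3 <- r3: IF@3 ID@4 stall=0 (-) EX@5 MEM@6 WB@7
I3 sub r1 <- r5,r2: IF@4 ID@5 stall=0 (-) EX@6 MEM@7 WB@8

Answer: 8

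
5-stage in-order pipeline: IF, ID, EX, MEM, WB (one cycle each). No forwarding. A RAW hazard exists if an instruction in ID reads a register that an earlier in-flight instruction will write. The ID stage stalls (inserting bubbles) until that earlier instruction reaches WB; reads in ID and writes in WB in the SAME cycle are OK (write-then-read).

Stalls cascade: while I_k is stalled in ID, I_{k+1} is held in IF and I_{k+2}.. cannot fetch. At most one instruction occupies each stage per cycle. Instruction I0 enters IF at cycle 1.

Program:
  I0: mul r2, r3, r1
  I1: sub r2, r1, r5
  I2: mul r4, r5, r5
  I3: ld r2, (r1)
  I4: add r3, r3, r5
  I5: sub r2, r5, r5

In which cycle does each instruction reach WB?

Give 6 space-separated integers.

I0 mul r2 <- r3,r1: IF@1 ID@2 stall=0 (-) EX@3 MEM@4 WB@5
I1 sub r2 <- r1,r5: IF@2 ID@3 stall=0 (-) EX@4 MEM@5 WB@6
I2 mul r4 <- r5,r5: IF@3 ID@4 stall=0 (-) EX@5 MEM@6 WB@7
I3 ld r2 <- r1: IF@4 ID@5 stall=0 (-) EX@6 MEM@7 WB@8
I4 add r3 <- r3,r5: IF@5 ID@6 stall=0 (-) EX@7 MEM@8 WB@9
I5 sub r2 <- r5,r5: IF@6 ID@7 stall=0 (-) EX@8 MEM@9 WB@10

Answer: 5 6 7 8 9 10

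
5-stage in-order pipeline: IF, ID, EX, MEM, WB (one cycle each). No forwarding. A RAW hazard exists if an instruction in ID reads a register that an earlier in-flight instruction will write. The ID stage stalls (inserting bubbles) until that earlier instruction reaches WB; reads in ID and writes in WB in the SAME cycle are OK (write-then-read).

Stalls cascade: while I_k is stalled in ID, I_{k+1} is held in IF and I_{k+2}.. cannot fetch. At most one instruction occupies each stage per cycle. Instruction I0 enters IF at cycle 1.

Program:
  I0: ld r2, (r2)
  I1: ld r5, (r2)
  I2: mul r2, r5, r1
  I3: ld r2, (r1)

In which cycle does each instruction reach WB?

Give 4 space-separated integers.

I0 ld r2 <- r2: IF@1 ID@2 stall=0 (-) EX@3 MEM@4 WB@5
I1 ld r5 <- r2: IF@2 ID@3 stall=2 (RAW on I0.r2 (WB@5)) EX@6 MEM@7 WB@8
I2 mul r2 <- r5,r1: IF@3 ID@6 stall=2 (RAW on I1.r5 (WB@8)) EX@9 MEM@10 WB@11
I3 ld r2 <- r1: IF@6 ID@9 stall=0 (-) EX@10 MEM@11 WB@12

Answer: 5 8 11 12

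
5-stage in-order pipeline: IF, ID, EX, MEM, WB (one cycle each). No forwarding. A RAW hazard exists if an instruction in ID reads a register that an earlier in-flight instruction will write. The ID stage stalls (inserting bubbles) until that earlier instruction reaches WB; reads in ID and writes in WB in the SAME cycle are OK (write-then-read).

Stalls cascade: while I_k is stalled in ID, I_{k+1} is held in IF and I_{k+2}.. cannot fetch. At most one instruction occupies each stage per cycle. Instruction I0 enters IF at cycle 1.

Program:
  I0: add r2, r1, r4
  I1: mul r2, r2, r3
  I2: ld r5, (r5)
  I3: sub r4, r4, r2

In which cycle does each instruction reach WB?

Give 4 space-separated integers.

Answer: 5 8 9 11

Derivation:
I0 add r2 <- r1,r4: IF@1 ID@2 stall=0 (-) EX@3 MEM@4 WB@5
I1 mul r2 <- r2,r3: IF@2 ID@3 stall=2 (RAW on I0.r2 (WB@5)) EX@6 MEM@7 WB@8
I2 ld r5 <- r5: IF@3 ID@6 stall=0 (-) EX@7 MEM@8 WB@9
I3 sub r4 <- r4,r2: IF@6 ID@7 stall=1 (RAW on I1.r2 (WB@8)) EX@9 MEM@10 WB@11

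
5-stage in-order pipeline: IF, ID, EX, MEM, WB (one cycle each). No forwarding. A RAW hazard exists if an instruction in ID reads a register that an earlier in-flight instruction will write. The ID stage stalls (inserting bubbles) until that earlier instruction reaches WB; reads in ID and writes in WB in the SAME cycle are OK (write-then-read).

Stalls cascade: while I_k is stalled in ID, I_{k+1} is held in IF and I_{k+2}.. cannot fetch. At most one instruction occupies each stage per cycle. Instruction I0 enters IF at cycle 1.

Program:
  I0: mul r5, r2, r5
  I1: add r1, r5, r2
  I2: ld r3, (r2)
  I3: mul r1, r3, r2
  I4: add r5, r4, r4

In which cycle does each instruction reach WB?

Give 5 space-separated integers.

I0 mul r5 <- r2,r5: IF@1 ID@2 stall=0 (-) EX@3 MEM@4 WB@5
I1 add r1 <- r5,r2: IF@2 ID@3 stall=2 (RAW on I0.r5 (WB@5)) EX@6 MEM@7 WB@8
I2 ld r3 <- r2: IF@3 ID@6 stall=0 (-) EX@7 MEM@8 WB@9
I3 mul r1 <- r3,r2: IF@6 ID@7 stall=2 (RAW on I2.r3 (WB@9)) EX@10 MEM@11 WB@12
I4 add r5 <- r4,r4: IF@7 ID@10 stall=0 (-) EX@11 MEM@12 WB@13

Answer: 5 8 9 12 13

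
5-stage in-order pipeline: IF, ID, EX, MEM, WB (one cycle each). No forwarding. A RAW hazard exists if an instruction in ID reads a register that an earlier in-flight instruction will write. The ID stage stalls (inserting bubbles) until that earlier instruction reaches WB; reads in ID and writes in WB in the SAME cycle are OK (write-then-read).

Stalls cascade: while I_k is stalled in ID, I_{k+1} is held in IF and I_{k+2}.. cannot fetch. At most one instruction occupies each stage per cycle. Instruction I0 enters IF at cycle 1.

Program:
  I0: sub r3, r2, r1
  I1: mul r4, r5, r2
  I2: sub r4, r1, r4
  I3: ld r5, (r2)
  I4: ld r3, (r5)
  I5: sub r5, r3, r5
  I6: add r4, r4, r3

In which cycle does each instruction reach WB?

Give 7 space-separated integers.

I0 sub r3 <- r2,r1: IF@1 ID@2 stall=0 (-) EX@3 MEM@4 WB@5
I1 mul r4 <- r5,r2: IF@2 ID@3 stall=0 (-) EX@4 MEM@5 WB@6
I2 sub r4 <- r1,r4: IF@3 ID@4 stall=2 (RAW on I1.r4 (WB@6)) EX@7 MEM@8 WB@9
I3 ld r5 <- r2: IF@4 ID@7 stall=0 (-) EX@8 MEM@9 WB@10
I4 ld r3 <- r5: IF@7 ID@8 stall=2 (RAW on I3.r5 (WB@10)) EX@11 MEM@12 WB@13
I5 sub r5 <- r3,r5: IF@8 ID@11 stall=2 (RAW on I4.r3 (WB@13)) EX@14 MEM@15 WB@16
I6 add r4 <- r4,r3: IF@11 ID@14 stall=0 (-) EX@15 MEM@16 WB@17

Answer: 5 6 9 10 13 16 17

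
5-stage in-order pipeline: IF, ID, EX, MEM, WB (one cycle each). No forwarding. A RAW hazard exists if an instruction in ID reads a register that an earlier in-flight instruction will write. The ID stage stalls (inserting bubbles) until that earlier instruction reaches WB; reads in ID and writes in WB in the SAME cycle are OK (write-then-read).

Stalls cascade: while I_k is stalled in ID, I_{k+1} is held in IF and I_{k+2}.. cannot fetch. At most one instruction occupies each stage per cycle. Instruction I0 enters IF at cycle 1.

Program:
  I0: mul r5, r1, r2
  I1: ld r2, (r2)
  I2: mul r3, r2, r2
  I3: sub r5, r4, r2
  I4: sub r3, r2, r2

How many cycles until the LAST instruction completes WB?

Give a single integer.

Answer: 11

Derivation:
I0 mul r5 <- r1,r2: IF@1 ID@2 stall=0 (-) EX@3 MEM@4 WB@5
I1 ld r2 <- r2: IF@2 ID@3 stall=0 (-) EX@4 MEM@5 WB@6
I2 mul r3 <- r2,r2: IF@3 ID@4 stall=2 (RAW on I1.r2 (WB@6)) EX@7 MEM@8 WB@9
I3 sub r5 <- r4,r2: IF@4 ID@7 stall=0 (-) EX@8 MEM@9 WB@10
I4 sub r3 <- r2,r2: IF@7 ID@8 stall=0 (-) EX@9 MEM@10 WB@11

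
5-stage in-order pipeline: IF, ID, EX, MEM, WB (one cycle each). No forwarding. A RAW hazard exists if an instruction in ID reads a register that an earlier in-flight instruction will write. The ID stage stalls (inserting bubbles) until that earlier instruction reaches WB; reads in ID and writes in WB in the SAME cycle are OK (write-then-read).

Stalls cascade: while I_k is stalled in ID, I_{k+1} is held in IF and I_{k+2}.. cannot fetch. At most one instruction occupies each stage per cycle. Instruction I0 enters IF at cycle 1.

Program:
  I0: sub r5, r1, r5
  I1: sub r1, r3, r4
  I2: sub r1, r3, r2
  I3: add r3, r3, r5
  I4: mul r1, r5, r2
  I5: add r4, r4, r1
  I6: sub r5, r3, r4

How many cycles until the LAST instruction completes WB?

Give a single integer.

Answer: 15

Derivation:
I0 sub r5 <- r1,r5: IF@1 ID@2 stall=0 (-) EX@3 MEM@4 WB@5
I1 sub r1 <- r3,r4: IF@2 ID@3 stall=0 (-) EX@4 MEM@5 WB@6
I2 sub r1 <- r3,r2: IF@3 ID@4 stall=0 (-) EX@5 MEM@6 WB@7
I3 add r3 <- r3,r5: IF@4 ID@5 stall=0 (-) EX@6 MEM@7 WB@8
I4 mul r1 <- r5,r2: IF@5 ID@6 stall=0 (-) EX@7 MEM@8 WB@9
I5 add r4 <- r4,r1: IF@6 ID@7 stall=2 (RAW on I4.r1 (WB@9)) EX@10 MEM@11 WB@12
I6 sub r5 <- r3,r4: IF@7 ID@10 stall=2 (RAW on I5.r4 (WB@12)) EX@13 MEM@14 WB@15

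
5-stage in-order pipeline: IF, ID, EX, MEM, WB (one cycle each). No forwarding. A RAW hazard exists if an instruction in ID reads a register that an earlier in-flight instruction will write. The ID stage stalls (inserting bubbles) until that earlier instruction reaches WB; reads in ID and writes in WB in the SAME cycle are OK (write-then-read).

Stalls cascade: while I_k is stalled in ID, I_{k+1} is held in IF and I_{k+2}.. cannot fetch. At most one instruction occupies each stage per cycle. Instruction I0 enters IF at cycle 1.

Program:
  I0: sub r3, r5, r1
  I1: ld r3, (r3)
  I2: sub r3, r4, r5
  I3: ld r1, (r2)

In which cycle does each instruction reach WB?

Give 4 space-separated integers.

Answer: 5 8 9 10

Derivation:
I0 sub r3 <- r5,r1: IF@1 ID@2 stall=0 (-) EX@3 MEM@4 WB@5
I1 ld r3 <- r3: IF@2 ID@3 stall=2 (RAW on I0.r3 (WB@5)) EX@6 MEM@7 WB@8
I2 sub r3 <- r4,r5: IF@3 ID@6 stall=0 (-) EX@7 MEM@8 WB@9
I3 ld r1 <- r2: IF@6 ID@7 stall=0 (-) EX@8 MEM@9 WB@10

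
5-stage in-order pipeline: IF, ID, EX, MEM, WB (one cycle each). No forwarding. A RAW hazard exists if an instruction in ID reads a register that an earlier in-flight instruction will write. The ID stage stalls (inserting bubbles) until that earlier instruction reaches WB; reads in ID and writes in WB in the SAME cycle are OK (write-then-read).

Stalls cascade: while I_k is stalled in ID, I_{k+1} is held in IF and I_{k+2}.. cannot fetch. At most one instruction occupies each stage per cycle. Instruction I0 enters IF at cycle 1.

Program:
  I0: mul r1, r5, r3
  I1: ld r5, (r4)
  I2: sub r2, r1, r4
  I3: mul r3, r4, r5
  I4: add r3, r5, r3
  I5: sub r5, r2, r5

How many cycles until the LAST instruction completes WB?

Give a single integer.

Answer: 13

Derivation:
I0 mul r1 <- r5,r3: IF@1 ID@2 stall=0 (-) EX@3 MEM@4 WB@5
I1 ld r5 <- r4: IF@2 ID@3 stall=0 (-) EX@4 MEM@5 WB@6
I2 sub r2 <- r1,r4: IF@3 ID@4 stall=1 (RAW on I0.r1 (WB@5)) EX@6 MEM@7 WB@8
I3 mul r3 <- r4,r5: IF@4 ID@6 stall=0 (-) EX@7 MEM@8 WB@9
I4 add r3 <- r5,r3: IF@6 ID@7 stall=2 (RAW on I3.r3 (WB@9)) EX@10 MEM@11 WB@12
I5 sub r5 <- r2,r5: IF@7 ID@10 stall=0 (-) EX@11 MEM@12 WB@13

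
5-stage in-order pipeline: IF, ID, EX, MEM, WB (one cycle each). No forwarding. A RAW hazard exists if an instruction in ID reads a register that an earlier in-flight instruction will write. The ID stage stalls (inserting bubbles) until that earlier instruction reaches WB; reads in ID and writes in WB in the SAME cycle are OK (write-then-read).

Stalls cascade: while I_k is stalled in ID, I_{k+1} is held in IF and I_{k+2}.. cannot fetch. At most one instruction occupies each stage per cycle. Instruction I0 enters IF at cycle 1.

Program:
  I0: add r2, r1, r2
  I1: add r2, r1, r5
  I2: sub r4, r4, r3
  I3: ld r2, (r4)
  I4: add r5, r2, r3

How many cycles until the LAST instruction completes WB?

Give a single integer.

Answer: 13

Derivation:
I0 add r2 <- r1,r2: IF@1 ID@2 stall=0 (-) EX@3 MEM@4 WB@5
I1 add r2 <- r1,r5: IF@2 ID@3 stall=0 (-) EX@4 MEM@5 WB@6
I2 sub r4 <- r4,r3: IF@3 ID@4 stall=0 (-) EX@5 MEM@6 WB@7
I3 ld r2 <- r4: IF@4 ID@5 stall=2 (RAW on I2.r4 (WB@7)) EX@8 MEM@9 WB@10
I4 add r5 <- r2,r3: IF@5 ID@8 stall=2 (RAW on I3.r2 (WB@10)) EX@11 MEM@12 WB@13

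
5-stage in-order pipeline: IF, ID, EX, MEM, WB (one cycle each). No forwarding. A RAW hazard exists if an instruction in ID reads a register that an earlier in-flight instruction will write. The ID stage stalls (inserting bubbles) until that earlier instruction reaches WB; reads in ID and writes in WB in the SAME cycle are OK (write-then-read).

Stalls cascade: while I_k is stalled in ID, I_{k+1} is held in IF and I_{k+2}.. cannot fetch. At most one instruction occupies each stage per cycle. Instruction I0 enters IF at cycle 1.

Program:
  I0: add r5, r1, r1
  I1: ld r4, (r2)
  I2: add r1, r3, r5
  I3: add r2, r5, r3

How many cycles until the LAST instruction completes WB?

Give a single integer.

I0 add r5 <- r1,r1: IF@1 ID@2 stall=0 (-) EX@3 MEM@4 WB@5
I1 ld r4 <- r2: IF@2 ID@3 stall=0 (-) EX@4 MEM@5 WB@6
I2 add r1 <- r3,r5: IF@3 ID@4 stall=1 (RAW on I0.r5 (WB@5)) EX@6 MEM@7 WB@8
I3 add r2 <- r5,r3: IF@4 ID@6 stall=0 (-) EX@7 MEM@8 WB@9

Answer: 9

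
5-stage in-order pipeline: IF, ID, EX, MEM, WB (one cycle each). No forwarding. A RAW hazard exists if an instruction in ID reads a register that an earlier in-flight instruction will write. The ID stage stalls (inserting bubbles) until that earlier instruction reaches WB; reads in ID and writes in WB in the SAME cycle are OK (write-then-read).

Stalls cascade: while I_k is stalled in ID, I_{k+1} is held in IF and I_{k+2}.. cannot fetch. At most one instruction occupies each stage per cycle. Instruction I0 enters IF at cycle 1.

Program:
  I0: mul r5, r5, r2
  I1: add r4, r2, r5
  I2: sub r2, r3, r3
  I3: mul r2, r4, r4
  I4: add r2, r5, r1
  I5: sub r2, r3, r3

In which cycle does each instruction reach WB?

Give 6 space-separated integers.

I0 mul r5 <- r5,r2: IF@1 ID@2 stall=0 (-) EX@3 MEM@4 WB@5
I1 add r4 <- r2,r5: IF@2 ID@3 stall=2 (RAW on I0.r5 (WB@5)) EX@6 MEM@7 WB@8
I2 sub r2 <- r3,r3: IF@3 ID@6 stall=0 (-) EX@7 MEM@8 WB@9
I3 mul r2 <- r4,r4: IF@6 ID@7 stall=1 (RAW on I1.r4 (WB@8)) EX@9 MEM@10 WB@11
I4 add r2 <- r5,r1: IF@7 ID@9 stall=0 (-) EX@10 MEM@11 WB@12
I5 sub r2 <- r3,r3: IF@9 ID@10 stall=0 (-) EX@11 MEM@12 WB@13

Answer: 5 8 9 11 12 13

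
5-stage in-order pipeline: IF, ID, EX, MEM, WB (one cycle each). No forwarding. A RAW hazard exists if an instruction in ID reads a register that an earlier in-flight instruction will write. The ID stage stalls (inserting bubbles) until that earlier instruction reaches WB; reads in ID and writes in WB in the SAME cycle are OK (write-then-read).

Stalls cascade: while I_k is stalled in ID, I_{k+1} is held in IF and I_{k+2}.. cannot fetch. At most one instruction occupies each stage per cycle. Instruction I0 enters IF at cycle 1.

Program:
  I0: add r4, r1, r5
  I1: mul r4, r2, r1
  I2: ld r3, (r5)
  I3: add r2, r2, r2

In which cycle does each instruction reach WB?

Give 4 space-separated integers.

I0 add r4 <- r1,r5: IF@1 ID@2 stall=0 (-) EX@3 MEM@4 WB@5
I1 mul r4 <- r2,r1: IF@2 ID@3 stall=0 (-) EX@4 MEM@5 WB@6
I2 ld r3 <- r5: IF@3 ID@4 stall=0 (-) EX@5 MEM@6 WB@7
I3 add r2 <- r2,r2: IF@4 ID@5 stall=0 (-) EX@6 MEM@7 WB@8

Answer: 5 6 7 8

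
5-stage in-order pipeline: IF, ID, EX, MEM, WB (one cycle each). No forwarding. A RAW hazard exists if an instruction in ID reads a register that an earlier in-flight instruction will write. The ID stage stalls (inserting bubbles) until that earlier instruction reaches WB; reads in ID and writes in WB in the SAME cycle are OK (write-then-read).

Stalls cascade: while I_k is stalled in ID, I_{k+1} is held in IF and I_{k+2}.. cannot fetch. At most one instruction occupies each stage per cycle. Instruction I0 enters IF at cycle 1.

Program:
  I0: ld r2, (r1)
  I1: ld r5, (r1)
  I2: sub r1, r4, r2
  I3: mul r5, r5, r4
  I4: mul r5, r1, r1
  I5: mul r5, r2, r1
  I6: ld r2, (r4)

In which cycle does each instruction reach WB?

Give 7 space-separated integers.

Answer: 5 6 8 9 11 12 13

Derivation:
I0 ld r2 <- r1: IF@1 ID@2 stall=0 (-) EX@3 MEM@4 WB@5
I1 ld r5 <- r1: IF@2 ID@3 stall=0 (-) EX@4 MEM@5 WB@6
I2 sub r1 <- r4,r2: IF@3 ID@4 stall=1 (RAW on I0.r2 (WB@5)) EX@6 MEM@7 WB@8
I3 mul r5 <- r5,r4: IF@4 ID@6 stall=0 (-) EX@7 MEM@8 WB@9
I4 mul r5 <- r1,r1: IF@6 ID@7 stall=1 (RAW on I2.r1 (WB@8)) EX@9 MEM@10 WB@11
I5 mul r5 <- r2,r1: IF@7 ID@9 stall=0 (-) EX@10 MEM@11 WB@12
I6 ld r2 <- r4: IF@9 ID@10 stall=0 (-) EX@11 MEM@12 WB@13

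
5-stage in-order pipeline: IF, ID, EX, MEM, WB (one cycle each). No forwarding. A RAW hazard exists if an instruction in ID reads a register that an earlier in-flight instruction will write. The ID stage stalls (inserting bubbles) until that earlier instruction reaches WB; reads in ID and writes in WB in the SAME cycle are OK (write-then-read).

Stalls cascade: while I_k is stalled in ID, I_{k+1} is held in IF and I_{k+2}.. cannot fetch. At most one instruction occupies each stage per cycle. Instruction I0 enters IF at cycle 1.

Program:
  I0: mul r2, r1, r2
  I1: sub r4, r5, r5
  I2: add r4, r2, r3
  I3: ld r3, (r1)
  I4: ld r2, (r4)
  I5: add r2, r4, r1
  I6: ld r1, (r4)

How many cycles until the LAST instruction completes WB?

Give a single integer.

I0 mul r2 <- r1,r2: IF@1 ID@2 stall=0 (-) EX@3 MEM@4 WB@5
I1 sub r4 <- r5,r5: IF@2 ID@3 stall=0 (-) EX@4 MEM@5 WB@6
I2 add r4 <- r2,r3: IF@3 ID@4 stall=1 (RAW on I0.r2 (WB@5)) EX@6 MEM@7 WB@8
I3 ld r3 <- r1: IF@4 ID@6 stall=0 (-) EX@7 MEM@8 WB@9
I4 ld r2 <- r4: IF@6 ID@7 stall=1 (RAW on I2.r4 (WB@8)) EX@9 MEM@10 WB@11
I5 add r2 <- r4,r1: IF@7 ID@9 stall=0 (-) EX@10 MEM@11 WB@12
I6 ld r1 <- r4: IF@9 ID@10 stall=0 (-) EX@11 MEM@12 WB@13

Answer: 13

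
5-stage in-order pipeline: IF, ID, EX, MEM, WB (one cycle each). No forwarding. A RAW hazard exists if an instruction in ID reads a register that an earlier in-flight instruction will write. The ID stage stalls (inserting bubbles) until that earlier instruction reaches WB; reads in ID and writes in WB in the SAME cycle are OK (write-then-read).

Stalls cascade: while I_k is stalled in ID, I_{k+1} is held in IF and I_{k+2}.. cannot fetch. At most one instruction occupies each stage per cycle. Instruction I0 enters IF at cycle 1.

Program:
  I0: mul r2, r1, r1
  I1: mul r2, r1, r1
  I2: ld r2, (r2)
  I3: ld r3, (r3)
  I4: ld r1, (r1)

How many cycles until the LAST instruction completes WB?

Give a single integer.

I0 mul r2 <- r1,r1: IF@1 ID@2 stall=0 (-) EX@3 MEM@4 WB@5
I1 mul r2 <- r1,r1: IF@2 ID@3 stall=0 (-) EX@4 MEM@5 WB@6
I2 ld r2 <- r2: IF@3 ID@4 stall=2 (RAW on I1.r2 (WB@6)) EX@7 MEM@8 WB@9
I3 ld r3 <- r3: IF@4 ID@7 stall=0 (-) EX@8 MEM@9 WB@10
I4 ld r1 <- r1: IF@7 ID@8 stall=0 (-) EX@9 MEM@10 WB@11

Answer: 11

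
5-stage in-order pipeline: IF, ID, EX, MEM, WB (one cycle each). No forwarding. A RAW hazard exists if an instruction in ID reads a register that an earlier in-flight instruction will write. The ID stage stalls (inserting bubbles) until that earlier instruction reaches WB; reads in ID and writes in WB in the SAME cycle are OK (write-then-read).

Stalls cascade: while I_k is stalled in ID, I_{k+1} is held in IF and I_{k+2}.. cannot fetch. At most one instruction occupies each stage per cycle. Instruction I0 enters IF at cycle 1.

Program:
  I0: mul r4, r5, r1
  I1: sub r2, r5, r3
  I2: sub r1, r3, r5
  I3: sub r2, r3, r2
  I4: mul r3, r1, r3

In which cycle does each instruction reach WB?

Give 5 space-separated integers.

I0 mul r4 <- r5,r1: IF@1 ID@2 stall=0 (-) EX@3 MEM@4 WB@5
I1 sub r2 <- r5,r3: IF@2 ID@3 stall=0 (-) EX@4 MEM@5 WB@6
I2 sub r1 <- r3,r5: IF@3 ID@4 stall=0 (-) EX@5 MEM@6 WB@7
I3 sub r2 <- r3,r2: IF@4 ID@5 stall=1 (RAW on I1.r2 (WB@6)) EX@7 MEM@8 WB@9
I4 mul r3 <- r1,r3: IF@5 ID@7 stall=0 (-) EX@8 MEM@9 WB@10

Answer: 5 6 7 9 10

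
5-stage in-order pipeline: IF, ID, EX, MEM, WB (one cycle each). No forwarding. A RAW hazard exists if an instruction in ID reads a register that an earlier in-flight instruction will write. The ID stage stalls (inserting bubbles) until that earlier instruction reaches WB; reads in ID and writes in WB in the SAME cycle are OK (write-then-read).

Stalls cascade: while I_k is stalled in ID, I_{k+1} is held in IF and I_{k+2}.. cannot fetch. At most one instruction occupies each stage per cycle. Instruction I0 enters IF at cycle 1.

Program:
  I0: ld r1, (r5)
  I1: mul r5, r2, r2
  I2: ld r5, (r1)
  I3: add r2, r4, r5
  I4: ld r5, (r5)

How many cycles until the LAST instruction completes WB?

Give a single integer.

Answer: 12

Derivation:
I0 ld r1 <- r5: IF@1 ID@2 stall=0 (-) EX@3 MEM@4 WB@5
I1 mul r5 <- r2,r2: IF@2 ID@3 stall=0 (-) EX@4 MEM@5 WB@6
I2 ld r5 <- r1: IF@3 ID@4 stall=1 (RAW on I0.r1 (WB@5)) EX@6 MEM@7 WB@8
I3 add r2 <- r4,r5: IF@4 ID@6 stall=2 (RAW on I2.r5 (WB@8)) EX@9 MEM@10 WB@11
I4 ld r5 <- r5: IF@6 ID@9 stall=0 (-) EX@10 MEM@11 WB@12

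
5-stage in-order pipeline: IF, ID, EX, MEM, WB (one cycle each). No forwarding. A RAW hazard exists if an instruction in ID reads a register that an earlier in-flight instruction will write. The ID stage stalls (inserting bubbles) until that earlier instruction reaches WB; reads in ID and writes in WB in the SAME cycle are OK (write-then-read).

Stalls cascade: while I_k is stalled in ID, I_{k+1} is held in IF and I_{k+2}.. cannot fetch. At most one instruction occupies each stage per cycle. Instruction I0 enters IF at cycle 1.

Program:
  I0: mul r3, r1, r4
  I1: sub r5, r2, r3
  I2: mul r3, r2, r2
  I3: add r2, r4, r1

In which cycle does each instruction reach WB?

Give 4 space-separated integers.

Answer: 5 8 9 10

Derivation:
I0 mul r3 <- r1,r4: IF@1 ID@2 stall=0 (-) EX@3 MEM@4 WB@5
I1 sub r5 <- r2,r3: IF@2 ID@3 stall=2 (RAW on I0.r3 (WB@5)) EX@6 MEM@7 WB@8
I2 mul r3 <- r2,r2: IF@3 ID@6 stall=0 (-) EX@7 MEM@8 WB@9
I3 add r2 <- r4,r1: IF@6 ID@7 stall=0 (-) EX@8 MEM@9 WB@10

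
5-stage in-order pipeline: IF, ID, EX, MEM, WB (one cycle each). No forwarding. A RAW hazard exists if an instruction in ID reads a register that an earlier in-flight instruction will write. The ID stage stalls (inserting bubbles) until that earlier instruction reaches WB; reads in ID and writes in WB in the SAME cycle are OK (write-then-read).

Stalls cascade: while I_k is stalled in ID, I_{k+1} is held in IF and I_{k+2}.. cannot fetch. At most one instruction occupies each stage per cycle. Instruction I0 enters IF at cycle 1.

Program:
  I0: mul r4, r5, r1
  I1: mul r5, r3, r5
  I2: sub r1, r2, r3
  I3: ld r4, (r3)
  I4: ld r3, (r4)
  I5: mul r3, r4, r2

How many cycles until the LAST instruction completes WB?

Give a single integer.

I0 mul r4 <- r5,r1: IF@1 ID@2 stall=0 (-) EX@3 MEM@4 WB@5
I1 mul r5 <- r3,r5: IF@2 ID@3 stall=0 (-) EX@4 MEM@5 WB@6
I2 sub r1 <- r2,r3: IF@3 ID@4 stall=0 (-) EX@5 MEM@6 WB@7
I3 ld r4 <- r3: IF@4 ID@5 stall=0 (-) EX@6 MEM@7 WB@8
I4 ld r3 <- r4: IF@5 ID@6 stall=2 (RAW on I3.r4 (WB@8)) EX@9 MEM@10 WB@11
I5 mul r3 <- r4,r2: IF@6 ID@9 stall=0 (-) EX@10 MEM@11 WB@12

Answer: 12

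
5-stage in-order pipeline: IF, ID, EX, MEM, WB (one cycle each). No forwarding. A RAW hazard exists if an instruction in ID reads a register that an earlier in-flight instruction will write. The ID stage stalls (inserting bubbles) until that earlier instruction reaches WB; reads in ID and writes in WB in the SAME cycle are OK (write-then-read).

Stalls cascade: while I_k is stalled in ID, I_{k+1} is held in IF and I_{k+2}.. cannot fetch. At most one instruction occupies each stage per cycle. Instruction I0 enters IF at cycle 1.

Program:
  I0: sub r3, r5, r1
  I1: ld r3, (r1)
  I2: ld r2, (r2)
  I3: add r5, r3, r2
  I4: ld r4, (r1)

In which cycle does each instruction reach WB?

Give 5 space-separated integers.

I0 sub r3 <- r5,r1: IF@1 ID@2 stall=0 (-) EX@3 MEM@4 WB@5
I1 ld r3 <- r1: IF@2 ID@3 stall=0 (-) EX@4 MEM@5 WB@6
I2 ld r2 <- r2: IF@3 ID@4 stall=0 (-) EX@5 MEM@6 WB@7
I3 add r5 <- r3,r2: IF@4 ID@5 stall=2 (RAW on I2.r2 (WB@7)) EX@8 MEM@9 WB@10
I4 ld r4 <- r1: IF@5 ID@8 stall=0 (-) EX@9 MEM@10 WB@11

Answer: 5 6 7 10 11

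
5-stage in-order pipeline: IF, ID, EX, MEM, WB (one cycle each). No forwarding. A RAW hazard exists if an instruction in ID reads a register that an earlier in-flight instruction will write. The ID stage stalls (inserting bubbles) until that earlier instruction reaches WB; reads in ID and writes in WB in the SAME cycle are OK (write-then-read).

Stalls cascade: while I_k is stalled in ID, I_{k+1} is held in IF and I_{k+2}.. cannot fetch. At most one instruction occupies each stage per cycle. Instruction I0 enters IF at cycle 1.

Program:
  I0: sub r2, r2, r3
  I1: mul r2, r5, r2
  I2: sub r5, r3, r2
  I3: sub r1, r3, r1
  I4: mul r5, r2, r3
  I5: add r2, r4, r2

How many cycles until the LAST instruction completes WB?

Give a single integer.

Answer: 14

Derivation:
I0 sub r2 <- r2,r3: IF@1 ID@2 stall=0 (-) EX@3 MEM@4 WB@5
I1 mul r2 <- r5,r2: IF@2 ID@3 stall=2 (RAW on I0.r2 (WB@5)) EX@6 MEM@7 WB@8
I2 sub r5 <- r3,r2: IF@3 ID@6 stall=2 (RAW on I1.r2 (WB@8)) EX@9 MEM@10 WB@11
I3 sub r1 <- r3,r1: IF@6 ID@9 stall=0 (-) EX@10 MEM@11 WB@12
I4 mul r5 <- r2,r3: IF@9 ID@10 stall=0 (-) EX@11 MEM@12 WB@13
I5 add r2 <- r4,r2: IF@10 ID@11 stall=0 (-) EX@12 MEM@13 WB@14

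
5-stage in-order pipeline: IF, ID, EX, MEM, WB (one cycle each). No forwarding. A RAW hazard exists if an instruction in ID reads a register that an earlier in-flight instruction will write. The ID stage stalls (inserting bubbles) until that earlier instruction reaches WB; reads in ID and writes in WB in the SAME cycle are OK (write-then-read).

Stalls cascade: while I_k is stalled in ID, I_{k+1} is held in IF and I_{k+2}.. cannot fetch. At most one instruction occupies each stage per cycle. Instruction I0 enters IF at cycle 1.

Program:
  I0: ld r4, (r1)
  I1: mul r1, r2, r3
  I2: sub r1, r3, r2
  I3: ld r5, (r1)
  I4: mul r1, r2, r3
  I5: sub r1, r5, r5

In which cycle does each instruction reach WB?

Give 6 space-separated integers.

Answer: 5 6 7 10 11 13

Derivation:
I0 ld r4 <- r1: IF@1 ID@2 stall=0 (-) EX@3 MEM@4 WB@5
I1 mul r1 <- r2,r3: IF@2 ID@3 stall=0 (-) EX@4 MEM@5 WB@6
I2 sub r1 <- r3,r2: IF@3 ID@4 stall=0 (-) EX@5 MEM@6 WB@7
I3 ld r5 <- r1: IF@4 ID@5 stall=2 (RAW on I2.r1 (WB@7)) EX@8 MEM@9 WB@10
I4 mul r1 <- r2,r3: IF@5 ID@8 stall=0 (-) EX@9 MEM@10 WB@11
I5 sub r1 <- r5,r5: IF@8 ID@9 stall=1 (RAW on I3.r5 (WB@10)) EX@11 MEM@12 WB@13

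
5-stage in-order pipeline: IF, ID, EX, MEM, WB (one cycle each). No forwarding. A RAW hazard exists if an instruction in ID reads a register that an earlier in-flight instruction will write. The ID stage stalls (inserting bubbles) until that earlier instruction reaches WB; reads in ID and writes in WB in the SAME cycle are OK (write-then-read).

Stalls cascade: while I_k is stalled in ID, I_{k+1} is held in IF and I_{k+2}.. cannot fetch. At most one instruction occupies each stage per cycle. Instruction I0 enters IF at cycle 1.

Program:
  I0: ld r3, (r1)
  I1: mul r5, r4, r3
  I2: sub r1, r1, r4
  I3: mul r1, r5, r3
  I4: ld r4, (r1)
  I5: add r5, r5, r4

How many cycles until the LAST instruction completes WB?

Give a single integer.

Answer: 17

Derivation:
I0 ld r3 <- r1: IF@1 ID@2 stall=0 (-) EX@3 MEM@4 WB@5
I1 mul r5 <- r4,r3: IF@2 ID@3 stall=2 (RAW on I0.r3 (WB@5)) EX@6 MEM@7 WB@8
I2 sub r1 <- r1,r4: IF@3 ID@6 stall=0 (-) EX@7 MEM@8 WB@9
I3 mul r1 <- r5,r3: IF@6 ID@7 stall=1 (RAW on I1.r5 (WB@8)) EX@9 MEM@10 WB@11
I4 ld r4 <- r1: IF@7 ID@9 stall=2 (RAW on I3.r1 (WB@11)) EX@12 MEM@13 WB@14
I5 add r5 <- r5,r4: IF@9 ID@12 stall=2 (RAW on I4.r4 (WB@14)) EX@15 MEM@16 WB@17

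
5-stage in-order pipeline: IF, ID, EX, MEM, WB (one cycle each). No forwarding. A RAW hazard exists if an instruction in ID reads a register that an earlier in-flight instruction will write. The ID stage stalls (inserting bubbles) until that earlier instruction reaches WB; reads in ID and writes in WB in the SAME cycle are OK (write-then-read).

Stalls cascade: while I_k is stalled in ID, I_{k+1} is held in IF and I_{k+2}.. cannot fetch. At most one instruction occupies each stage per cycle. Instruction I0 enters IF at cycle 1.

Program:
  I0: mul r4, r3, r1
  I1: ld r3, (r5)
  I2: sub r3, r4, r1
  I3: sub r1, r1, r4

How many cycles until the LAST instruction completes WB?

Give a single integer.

I0 mul r4 <- r3,r1: IF@1 ID@2 stall=0 (-) EX@3 MEM@4 WB@5
I1 ld r3 <- r5: IF@2 ID@3 stall=0 (-) EX@4 MEM@5 WB@6
I2 sub r3 <- r4,r1: IF@3 ID@4 stall=1 (RAW on I0.r4 (WB@5)) EX@6 MEM@7 WB@8
I3 sub r1 <- r1,r4: IF@4 ID@6 stall=0 (-) EX@7 MEM@8 WB@9

Answer: 9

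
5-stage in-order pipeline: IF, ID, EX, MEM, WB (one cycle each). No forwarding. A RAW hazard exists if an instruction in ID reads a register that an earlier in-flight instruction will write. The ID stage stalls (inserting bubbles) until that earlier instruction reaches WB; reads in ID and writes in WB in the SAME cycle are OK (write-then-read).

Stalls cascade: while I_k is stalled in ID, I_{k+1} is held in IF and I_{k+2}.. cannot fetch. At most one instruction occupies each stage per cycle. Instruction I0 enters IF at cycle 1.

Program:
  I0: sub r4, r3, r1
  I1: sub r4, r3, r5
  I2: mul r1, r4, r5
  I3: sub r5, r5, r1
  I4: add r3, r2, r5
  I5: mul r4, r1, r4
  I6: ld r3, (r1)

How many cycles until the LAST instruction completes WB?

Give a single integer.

I0 sub r4 <- r3,r1: IF@1 ID@2 stall=0 (-) EX@3 MEM@4 WB@5
I1 sub r4 <- r3,r5: IF@2 ID@3 stall=0 (-) EX@4 MEM@5 WB@6
I2 mul r1 <- r4,r5: IF@3 ID@4 stall=2 (RAW on I1.r4 (WB@6)) EX@7 MEM@8 WB@9
I3 sub r5 <- r5,r1: IF@4 ID@7 stall=2 (RAW on I2.r1 (WB@9)) EX@10 MEM@11 WB@12
I4 add r3 <- r2,r5: IF@7 ID@10 stall=2 (RAW on I3.r5 (WB@12)) EX@13 MEM@14 WB@15
I5 mul r4 <- r1,r4: IF@10 ID@13 stall=0 (-) EX@14 MEM@15 WB@16
I6 ld r3 <- r1: IF@13 ID@14 stall=0 (-) EX@15 MEM@16 WB@17

Answer: 17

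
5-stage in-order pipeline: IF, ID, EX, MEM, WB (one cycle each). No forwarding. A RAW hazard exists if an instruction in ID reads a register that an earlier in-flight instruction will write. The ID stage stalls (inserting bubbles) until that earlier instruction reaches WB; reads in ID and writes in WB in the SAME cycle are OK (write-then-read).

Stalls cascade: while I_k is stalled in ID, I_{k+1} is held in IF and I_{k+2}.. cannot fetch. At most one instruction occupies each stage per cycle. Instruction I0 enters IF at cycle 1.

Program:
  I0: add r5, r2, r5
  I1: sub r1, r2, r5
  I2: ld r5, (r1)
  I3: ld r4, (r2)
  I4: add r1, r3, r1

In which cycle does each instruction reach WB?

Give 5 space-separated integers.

Answer: 5 8 11 12 13

Derivation:
I0 add r5 <- r2,r5: IF@1 ID@2 stall=0 (-) EX@3 MEM@4 WB@5
I1 sub r1 <- r2,r5: IF@2 ID@3 stall=2 (RAW on I0.r5 (WB@5)) EX@6 MEM@7 WB@8
I2 ld r5 <- r1: IF@3 ID@6 stall=2 (RAW on I1.r1 (WB@8)) EX@9 MEM@10 WB@11
I3 ld r4 <- r2: IF@6 ID@9 stall=0 (-) EX@10 MEM@11 WB@12
I4 add r1 <- r3,r1: IF@9 ID@10 stall=0 (-) EX@11 MEM@12 WB@13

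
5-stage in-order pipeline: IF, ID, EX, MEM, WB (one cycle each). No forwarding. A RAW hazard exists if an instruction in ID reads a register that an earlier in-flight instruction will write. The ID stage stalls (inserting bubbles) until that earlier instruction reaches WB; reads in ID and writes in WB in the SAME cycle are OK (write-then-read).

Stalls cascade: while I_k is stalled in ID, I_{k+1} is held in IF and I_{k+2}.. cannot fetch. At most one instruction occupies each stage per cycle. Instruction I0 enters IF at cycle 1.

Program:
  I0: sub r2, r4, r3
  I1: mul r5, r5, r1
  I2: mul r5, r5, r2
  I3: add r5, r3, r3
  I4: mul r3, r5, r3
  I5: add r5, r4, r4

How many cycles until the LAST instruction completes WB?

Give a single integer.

I0 sub r2 <- r4,r3: IF@1 ID@2 stall=0 (-) EX@3 MEM@4 WB@5
I1 mul r5 <- r5,r1: IF@2 ID@3 stall=0 (-) EX@4 MEM@5 WB@6
I2 mul r5 <- r5,r2: IF@3 ID@4 stall=2 (RAW on I1.r5 (WB@6)) EX@7 MEM@8 WB@9
I3 add r5 <- r3,r3: IF@4 ID@7 stall=0 (-) EX@8 MEM@9 WB@10
I4 mul r3 <- r5,r3: IF@7 ID@8 stall=2 (RAW on I3.r5 (WB@10)) EX@11 MEM@12 WB@13
I5 add r5 <- r4,r4: IF@8 ID@11 stall=0 (-) EX@12 MEM@13 WB@14

Answer: 14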